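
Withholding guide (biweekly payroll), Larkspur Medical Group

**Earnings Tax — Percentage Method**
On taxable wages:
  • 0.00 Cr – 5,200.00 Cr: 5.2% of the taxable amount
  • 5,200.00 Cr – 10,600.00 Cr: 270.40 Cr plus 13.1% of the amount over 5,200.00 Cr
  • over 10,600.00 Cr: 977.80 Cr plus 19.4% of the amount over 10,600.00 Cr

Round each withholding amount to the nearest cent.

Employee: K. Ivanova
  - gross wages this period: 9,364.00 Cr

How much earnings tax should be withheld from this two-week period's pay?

Earnings Tax: taxable = 9,364.00 Cr
  270.40 Cr + 13.1% × (9,364.00 Cr − 5,200.00 Cr) = 270.40 Cr + 13.1% × 4,164.00 Cr = 815.88 Cr

815.88 Cr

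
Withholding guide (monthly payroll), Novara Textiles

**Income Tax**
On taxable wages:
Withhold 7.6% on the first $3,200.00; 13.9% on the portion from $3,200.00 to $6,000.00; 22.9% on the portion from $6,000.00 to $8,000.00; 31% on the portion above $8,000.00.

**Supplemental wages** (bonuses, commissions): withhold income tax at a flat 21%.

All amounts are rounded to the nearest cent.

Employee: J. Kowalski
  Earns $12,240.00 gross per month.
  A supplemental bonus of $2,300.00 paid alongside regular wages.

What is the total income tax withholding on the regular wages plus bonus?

Income Tax: taxable = $12,240.00
  $1,090.40 + 31% × ($12,240.00 − $8,000.00) = $1,090.40 + 31% × $4,240.00 = $2,404.80
Supplemental (21% flat on bonus): 21% × $2,300.00 = $483.00
Total income tax: $2,404.80 + $483.00 = $2,887.80

$2,887.80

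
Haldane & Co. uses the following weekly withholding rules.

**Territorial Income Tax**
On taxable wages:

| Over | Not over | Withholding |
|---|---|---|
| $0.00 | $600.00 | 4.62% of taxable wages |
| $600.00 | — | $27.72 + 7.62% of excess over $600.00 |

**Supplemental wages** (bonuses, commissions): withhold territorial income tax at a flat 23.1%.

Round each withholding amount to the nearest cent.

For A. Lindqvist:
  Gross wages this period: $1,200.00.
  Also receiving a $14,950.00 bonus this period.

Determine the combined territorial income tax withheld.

$3,526.89

Territorial Income Tax: taxable = $1,200.00
  $27.72 + 7.62% × ($1,200.00 − $600.00) = $27.72 + 7.62% × $600.00 = $73.44
Supplemental (23.1% flat on bonus): 23.1% × $14,950.00 = $3,453.45
Total territorial income tax: $73.44 + $3,453.45 = $3,526.89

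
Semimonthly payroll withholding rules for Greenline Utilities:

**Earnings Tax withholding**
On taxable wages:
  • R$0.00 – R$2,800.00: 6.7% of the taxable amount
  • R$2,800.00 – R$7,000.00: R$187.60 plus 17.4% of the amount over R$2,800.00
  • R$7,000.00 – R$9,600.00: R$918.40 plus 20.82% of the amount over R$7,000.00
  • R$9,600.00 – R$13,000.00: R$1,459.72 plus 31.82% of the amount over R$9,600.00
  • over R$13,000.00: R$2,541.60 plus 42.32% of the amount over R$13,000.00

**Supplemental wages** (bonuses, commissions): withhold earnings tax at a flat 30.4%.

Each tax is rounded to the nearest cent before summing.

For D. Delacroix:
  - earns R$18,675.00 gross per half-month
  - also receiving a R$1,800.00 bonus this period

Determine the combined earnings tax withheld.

R$5,490.46

Earnings Tax: taxable = R$18,675.00
  R$2,541.60 + 42.32% × (R$18,675.00 − R$13,000.00) = R$2,541.60 + 42.32% × R$5,675.00 = R$4,943.26
Supplemental (30.4% flat on bonus): 30.4% × R$1,800.00 = R$547.20
Total earnings tax: R$4,943.26 + R$547.20 = R$5,490.46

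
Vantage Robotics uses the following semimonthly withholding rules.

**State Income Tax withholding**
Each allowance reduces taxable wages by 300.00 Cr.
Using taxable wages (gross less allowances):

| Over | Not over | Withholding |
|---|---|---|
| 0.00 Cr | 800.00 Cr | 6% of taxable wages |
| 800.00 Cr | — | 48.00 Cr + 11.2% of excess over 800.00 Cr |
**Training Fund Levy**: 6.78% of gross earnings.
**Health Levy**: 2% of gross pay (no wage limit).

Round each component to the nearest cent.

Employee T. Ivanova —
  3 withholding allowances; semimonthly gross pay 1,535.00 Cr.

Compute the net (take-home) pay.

State Income Tax: taxable = 1,535.00 Cr − 3×300.00 Cr = 635.00 Cr
  6% × 635.00 Cr = 38.10 Cr
Training Fund Levy: 6.78% × 1,535.00 Cr = 104.07 Cr
Health Levy: 2% × 1,535.00 Cr = 30.70 Cr
Total withheld: 38.10 Cr + 104.07 Cr + 30.70 Cr = 172.87 Cr
Net pay: 1,535.00 Cr − 172.87 Cr = 1,362.13 Cr

1,362.13 Cr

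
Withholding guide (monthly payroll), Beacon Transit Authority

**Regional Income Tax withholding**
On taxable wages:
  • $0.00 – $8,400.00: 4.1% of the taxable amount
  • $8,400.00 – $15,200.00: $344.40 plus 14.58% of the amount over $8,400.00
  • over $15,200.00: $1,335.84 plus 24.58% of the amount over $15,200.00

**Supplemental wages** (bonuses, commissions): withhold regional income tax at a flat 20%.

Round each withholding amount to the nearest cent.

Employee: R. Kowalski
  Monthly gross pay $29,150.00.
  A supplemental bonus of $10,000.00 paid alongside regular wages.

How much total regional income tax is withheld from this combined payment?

Regional Income Tax: taxable = $29,150.00
  $1,335.84 + 24.58% × ($29,150.00 − $15,200.00) = $1,335.84 + 24.58% × $13,950.00 = $4,764.75
Supplemental (20% flat on bonus): 20% × $10,000.00 = $2,000.00
Total regional income tax: $4,764.75 + $2,000.00 = $6,764.75

$6,764.75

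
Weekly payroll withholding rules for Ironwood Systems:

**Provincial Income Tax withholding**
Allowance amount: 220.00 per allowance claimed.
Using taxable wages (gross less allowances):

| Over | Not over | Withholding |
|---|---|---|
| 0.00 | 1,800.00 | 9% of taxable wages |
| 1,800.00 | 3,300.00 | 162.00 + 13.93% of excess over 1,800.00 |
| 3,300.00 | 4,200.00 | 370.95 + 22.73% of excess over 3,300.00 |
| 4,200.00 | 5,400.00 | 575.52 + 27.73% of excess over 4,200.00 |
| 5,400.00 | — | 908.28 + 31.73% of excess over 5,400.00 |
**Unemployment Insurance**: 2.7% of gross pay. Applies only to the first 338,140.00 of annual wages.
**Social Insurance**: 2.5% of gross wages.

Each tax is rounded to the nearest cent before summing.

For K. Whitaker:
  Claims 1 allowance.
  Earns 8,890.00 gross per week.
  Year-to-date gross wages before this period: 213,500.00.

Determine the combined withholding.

Provincial Income Tax: taxable = 8,890.00 − 1×220.00 = 8,670.00
  908.28 + 31.73% × (8,670.00 − 5,400.00) = 908.28 + 31.73% × 3,270.00 = 1,945.85
Unemployment Insurance: 2.7% × 8,890.00 = 240.03
Social Insurance: 2.5% × 8,890.00 = 222.25
Total: 1,945.85 + 240.03 + 222.25 = 2,408.13

2,408.13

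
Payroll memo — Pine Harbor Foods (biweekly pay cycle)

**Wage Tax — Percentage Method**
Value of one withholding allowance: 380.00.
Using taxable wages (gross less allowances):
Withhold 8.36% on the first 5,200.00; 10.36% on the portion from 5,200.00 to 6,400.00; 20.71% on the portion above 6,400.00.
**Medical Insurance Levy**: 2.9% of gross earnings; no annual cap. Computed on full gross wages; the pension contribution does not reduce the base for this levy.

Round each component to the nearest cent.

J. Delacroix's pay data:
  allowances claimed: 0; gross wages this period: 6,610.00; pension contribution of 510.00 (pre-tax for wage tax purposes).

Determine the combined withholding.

Wage Tax: taxable = 6,610.00 − 510.00 = 6,100.00
  434.72 + 10.36% × (6,100.00 − 5,200.00) = 434.72 + 10.36% × 900.00 = 527.96
Medical Insurance Levy: 2.9% × 6,610.00 = 191.69
Total: 527.96 + 191.69 = 719.65

719.65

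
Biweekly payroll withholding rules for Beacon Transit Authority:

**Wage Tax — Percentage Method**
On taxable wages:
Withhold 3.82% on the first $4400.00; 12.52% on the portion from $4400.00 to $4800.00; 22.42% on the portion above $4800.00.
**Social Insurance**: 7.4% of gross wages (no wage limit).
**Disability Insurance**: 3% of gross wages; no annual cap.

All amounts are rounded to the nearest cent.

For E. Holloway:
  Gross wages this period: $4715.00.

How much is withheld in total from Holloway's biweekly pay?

$697.88

Wage Tax: taxable = $4715.00
  $168.08 + 12.52% × ($4715.00 − $4400.00) = $168.08 + 12.52% × $315.00 = $207.52
Social Insurance: 7.4% × $4715.00 = $348.91
Disability Insurance: 3% × $4715.00 = $141.45
Total: $207.52 + $348.91 + $141.45 = $697.88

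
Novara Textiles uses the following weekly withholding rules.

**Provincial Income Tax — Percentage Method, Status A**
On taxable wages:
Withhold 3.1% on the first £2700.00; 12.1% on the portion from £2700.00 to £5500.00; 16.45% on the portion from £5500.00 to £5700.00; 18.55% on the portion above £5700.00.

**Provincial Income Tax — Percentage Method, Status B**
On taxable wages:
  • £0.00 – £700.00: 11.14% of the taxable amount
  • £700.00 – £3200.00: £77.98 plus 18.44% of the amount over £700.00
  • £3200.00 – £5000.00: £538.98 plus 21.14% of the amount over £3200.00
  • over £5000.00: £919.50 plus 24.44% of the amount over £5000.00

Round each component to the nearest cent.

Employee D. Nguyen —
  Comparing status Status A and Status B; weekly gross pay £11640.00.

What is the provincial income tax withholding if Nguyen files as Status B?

£2542.32

Provincial Income Tax (Status B): taxable = £11640.00
  £919.50 + 24.44% × (£11640.00 − £5000.00) = £919.50 + 24.44% × £6640.00 = £2542.32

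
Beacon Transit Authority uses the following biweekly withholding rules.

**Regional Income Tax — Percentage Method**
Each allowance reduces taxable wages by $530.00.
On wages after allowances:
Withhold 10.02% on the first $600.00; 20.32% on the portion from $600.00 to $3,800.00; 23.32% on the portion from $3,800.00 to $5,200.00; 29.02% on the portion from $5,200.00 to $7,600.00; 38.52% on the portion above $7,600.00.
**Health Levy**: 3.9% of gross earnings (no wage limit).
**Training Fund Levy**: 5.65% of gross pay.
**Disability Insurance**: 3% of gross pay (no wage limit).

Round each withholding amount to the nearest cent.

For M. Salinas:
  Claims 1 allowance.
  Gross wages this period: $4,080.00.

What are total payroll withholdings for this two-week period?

Regional Income Tax: taxable = $4,080.00 − 1×$530.00 = $3,550.00
  $60.12 + 20.32% × ($3,550.00 − $600.00) = $60.12 + 20.32% × $2,950.00 = $659.56
Health Levy: 3.9% × $4,080.00 = $159.12
Training Fund Levy: 5.65% × $4,080.00 = $230.52
Disability Insurance: 3% × $4,080.00 = $122.40
Total: $659.56 + $159.12 + $230.52 + $122.40 = $1,171.60

$1,171.60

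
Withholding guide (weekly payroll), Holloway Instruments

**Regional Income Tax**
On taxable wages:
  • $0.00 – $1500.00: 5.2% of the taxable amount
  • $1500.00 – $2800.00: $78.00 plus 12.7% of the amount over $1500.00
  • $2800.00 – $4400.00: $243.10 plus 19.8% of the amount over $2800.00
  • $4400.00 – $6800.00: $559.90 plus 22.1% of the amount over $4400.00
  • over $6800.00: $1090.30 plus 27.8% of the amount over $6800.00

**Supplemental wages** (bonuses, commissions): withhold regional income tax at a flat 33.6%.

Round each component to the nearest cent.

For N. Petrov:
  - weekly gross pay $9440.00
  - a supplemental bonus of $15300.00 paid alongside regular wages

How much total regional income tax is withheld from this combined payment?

$6965.02

Regional Income Tax: taxable = $9440.00
  $1090.30 + 27.8% × ($9440.00 − $6800.00) = $1090.30 + 27.8% × $2640.00 = $1824.22
Supplemental (33.6% flat on bonus): 33.6% × $15300.00 = $5140.80
Total regional income tax: $1824.22 + $5140.80 = $6965.02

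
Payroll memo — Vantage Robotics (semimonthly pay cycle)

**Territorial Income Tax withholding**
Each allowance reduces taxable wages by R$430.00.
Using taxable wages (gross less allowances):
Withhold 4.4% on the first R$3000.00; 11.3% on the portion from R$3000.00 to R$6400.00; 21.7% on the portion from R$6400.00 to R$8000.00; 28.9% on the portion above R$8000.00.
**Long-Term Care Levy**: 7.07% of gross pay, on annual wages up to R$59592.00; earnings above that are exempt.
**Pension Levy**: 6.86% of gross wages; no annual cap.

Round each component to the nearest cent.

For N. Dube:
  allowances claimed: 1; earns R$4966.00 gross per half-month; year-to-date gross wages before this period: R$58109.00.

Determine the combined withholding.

Territorial Income Tax: taxable = R$4966.00 − 1×R$430.00 = R$4536.00
  R$132.00 + 11.3% × (R$4536.00 − R$3000.00) = R$132.00 + 11.3% × R$1536.00 = R$305.57
Long-Term Care Levy: cap R$59592.00 − YTD R$58109.00 = R$1483.00 subject; 7.07% × R$1483.00 = R$104.85
Pension Levy: 6.86% × R$4966.00 = R$340.67
Total: R$305.57 + R$104.85 + R$340.67 = R$751.09

R$751.09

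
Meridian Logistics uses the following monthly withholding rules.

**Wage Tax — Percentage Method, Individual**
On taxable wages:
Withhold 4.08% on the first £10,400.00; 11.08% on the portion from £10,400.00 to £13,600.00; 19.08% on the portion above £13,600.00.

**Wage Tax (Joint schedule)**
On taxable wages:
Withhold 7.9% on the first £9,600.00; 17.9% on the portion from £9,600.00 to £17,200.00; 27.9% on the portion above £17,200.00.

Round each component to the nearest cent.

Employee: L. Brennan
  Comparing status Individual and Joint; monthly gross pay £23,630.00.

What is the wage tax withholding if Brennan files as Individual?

Wage Tax (Individual): taxable = £23,630.00
  £778.88 + 19.08% × (£23,630.00 − £13,600.00) = £778.88 + 19.08% × £10,030.00 = £2,692.60

£2,692.60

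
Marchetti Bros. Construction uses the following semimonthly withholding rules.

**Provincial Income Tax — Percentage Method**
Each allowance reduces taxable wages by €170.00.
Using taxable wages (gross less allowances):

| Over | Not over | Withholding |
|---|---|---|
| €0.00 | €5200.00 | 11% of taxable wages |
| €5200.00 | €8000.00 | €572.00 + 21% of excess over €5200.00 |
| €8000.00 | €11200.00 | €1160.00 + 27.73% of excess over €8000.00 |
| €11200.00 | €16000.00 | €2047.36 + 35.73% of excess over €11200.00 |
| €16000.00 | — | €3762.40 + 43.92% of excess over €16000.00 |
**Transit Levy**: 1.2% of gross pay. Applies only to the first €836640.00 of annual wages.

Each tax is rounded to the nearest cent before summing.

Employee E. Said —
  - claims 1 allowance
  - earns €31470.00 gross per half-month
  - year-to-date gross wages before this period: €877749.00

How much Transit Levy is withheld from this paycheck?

€0.00

Transit Levy: YTD €877749.00 ≥ cap €836640.00 → €0.00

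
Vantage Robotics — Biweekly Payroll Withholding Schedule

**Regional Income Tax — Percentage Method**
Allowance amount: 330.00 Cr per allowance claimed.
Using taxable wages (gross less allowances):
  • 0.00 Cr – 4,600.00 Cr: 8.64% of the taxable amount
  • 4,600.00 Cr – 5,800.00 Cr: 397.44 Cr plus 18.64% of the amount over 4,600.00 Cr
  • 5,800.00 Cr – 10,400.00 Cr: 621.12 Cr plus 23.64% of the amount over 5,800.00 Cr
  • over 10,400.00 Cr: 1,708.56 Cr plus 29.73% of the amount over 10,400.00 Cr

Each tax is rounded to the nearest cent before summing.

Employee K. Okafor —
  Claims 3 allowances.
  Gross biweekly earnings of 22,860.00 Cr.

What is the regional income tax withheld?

Regional Income Tax: taxable = 22,860.00 Cr − 3×330.00 Cr = 21,870.00 Cr
  1,708.56 Cr + 29.73% × (21,870.00 Cr − 10,400.00 Cr) = 1,708.56 Cr + 29.73% × 11,470.00 Cr = 5,118.59 Cr

5,118.59 Cr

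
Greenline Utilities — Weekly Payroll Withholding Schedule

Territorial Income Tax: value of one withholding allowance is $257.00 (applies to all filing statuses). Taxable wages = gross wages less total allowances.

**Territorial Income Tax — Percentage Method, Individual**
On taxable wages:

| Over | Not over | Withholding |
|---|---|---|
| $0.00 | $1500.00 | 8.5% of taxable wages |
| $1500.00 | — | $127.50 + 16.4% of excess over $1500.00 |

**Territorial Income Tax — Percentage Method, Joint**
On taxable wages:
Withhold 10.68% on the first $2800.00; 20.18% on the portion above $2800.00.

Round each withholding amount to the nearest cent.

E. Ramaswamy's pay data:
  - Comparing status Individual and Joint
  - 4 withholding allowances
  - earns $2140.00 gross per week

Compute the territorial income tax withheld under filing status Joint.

Territorial Income Tax (Joint): taxable = $2140.00 − 4×$257.00 = $1112.00
  10.68% × $1112.00 = $118.76

$118.76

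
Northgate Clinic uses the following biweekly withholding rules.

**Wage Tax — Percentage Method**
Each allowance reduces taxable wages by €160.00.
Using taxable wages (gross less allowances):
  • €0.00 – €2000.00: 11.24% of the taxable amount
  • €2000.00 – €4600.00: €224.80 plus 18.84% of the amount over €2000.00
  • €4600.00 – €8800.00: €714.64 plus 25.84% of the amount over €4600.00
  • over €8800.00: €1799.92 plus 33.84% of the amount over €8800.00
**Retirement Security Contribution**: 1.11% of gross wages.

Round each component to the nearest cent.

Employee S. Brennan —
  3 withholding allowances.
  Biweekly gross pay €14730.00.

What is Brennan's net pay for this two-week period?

€10922.30

Wage Tax: taxable = €14730.00 − 3×€160.00 = €14250.00
  €1799.92 + 33.84% × (€14250.00 − €8800.00) = €1799.92 + 33.84% × €5450.00 = €3644.20
Retirement Security Contribution: 1.11% × €14730.00 = €163.50
Total withheld: €3644.20 + €163.50 = €3807.70
Net pay: €14730.00 − €3807.70 = €10922.30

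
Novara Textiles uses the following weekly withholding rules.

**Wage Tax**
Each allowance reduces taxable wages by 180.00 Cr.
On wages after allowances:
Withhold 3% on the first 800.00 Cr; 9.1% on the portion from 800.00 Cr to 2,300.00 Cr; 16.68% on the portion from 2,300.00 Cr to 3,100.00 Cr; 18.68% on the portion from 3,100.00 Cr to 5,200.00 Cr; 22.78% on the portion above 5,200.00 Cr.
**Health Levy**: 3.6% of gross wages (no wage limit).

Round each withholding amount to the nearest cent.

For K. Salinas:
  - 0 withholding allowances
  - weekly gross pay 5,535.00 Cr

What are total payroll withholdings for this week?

Wage Tax: taxable = 5,535.00 Cr
  686.22 Cr + 22.78% × (5,535.00 Cr − 5,200.00 Cr) = 686.22 Cr + 22.78% × 335.00 Cr = 762.53 Cr
Health Levy: 3.6% × 5,535.00 Cr = 199.26 Cr
Total: 762.53 Cr + 199.26 Cr = 961.79 Cr

961.79 Cr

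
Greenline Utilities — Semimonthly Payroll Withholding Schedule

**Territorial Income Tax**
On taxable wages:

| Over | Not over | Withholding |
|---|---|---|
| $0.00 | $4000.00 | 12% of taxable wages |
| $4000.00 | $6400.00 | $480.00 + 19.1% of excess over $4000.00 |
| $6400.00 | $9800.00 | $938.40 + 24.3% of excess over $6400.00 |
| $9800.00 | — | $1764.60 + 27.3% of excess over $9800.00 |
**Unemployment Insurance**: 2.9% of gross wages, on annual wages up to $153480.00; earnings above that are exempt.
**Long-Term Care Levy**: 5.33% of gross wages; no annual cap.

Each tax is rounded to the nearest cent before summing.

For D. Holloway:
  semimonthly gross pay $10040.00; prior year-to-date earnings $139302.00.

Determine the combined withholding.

Territorial Income Tax: taxable = $10040.00
  $1764.60 + 27.3% × ($10040.00 − $9800.00) = $1764.60 + 27.3% × $240.00 = $1830.12
Unemployment Insurance: 2.9% × $10040.00 = $291.16
Long-Term Care Levy: 5.33% × $10040.00 = $535.13
Total: $1830.12 + $291.16 + $535.13 = $2656.41

$2656.41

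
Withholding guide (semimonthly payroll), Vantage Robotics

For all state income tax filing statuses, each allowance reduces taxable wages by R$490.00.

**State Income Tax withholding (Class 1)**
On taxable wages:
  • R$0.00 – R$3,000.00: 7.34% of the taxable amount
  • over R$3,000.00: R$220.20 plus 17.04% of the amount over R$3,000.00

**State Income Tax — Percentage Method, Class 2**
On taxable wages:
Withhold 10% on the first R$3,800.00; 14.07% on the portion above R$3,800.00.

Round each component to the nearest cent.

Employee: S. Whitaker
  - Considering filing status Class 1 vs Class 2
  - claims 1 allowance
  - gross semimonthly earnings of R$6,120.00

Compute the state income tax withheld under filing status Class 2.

R$637.48

State Income Tax (Class 2): taxable = R$6,120.00 − 1×R$490.00 = R$5,630.00
  R$380.00 + 14.07% × (R$5,630.00 − R$3,800.00) = R$380.00 + 14.07% × R$1,830.00 = R$637.48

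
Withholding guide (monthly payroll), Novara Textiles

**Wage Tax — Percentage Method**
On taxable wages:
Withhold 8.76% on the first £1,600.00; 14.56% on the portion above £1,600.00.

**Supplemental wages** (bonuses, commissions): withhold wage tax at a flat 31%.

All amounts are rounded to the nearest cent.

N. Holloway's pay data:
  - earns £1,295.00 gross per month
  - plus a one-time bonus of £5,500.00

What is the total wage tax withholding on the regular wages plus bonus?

Wage Tax: taxable = £1,295.00
  8.76% × £1,295.00 = £113.44
Supplemental (31% flat on bonus): 31% × £5,500.00 = £1,705.00
Total wage tax: £113.44 + £1,705.00 = £1,818.44

£1,818.44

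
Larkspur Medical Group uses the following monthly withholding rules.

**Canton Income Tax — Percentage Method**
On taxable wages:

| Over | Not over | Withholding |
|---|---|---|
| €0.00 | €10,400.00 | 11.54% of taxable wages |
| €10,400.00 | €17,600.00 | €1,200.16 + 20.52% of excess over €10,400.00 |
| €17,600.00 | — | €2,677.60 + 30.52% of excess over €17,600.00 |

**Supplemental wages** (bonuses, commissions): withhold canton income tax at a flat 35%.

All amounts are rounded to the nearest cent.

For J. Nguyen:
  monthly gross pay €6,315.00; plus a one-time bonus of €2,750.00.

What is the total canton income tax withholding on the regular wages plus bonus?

Canton Income Tax: taxable = €6,315.00
  11.54% × €6,315.00 = €728.75
Supplemental (35% flat on bonus): 35% × €2,750.00 = €962.50
Total canton income tax: €728.75 + €962.50 = €1,691.25

€1,691.25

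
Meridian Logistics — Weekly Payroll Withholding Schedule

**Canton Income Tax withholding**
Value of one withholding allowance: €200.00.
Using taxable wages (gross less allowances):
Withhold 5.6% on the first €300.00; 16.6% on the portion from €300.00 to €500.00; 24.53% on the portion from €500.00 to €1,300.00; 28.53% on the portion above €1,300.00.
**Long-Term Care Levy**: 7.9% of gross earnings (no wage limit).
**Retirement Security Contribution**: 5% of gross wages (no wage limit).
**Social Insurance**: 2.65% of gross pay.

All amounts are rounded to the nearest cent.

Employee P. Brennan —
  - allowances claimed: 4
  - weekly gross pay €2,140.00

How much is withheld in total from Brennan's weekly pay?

€590.42

Canton Income Tax: taxable = €2,140.00 − 4×€200.00 = €1,340.00
  €246.24 + 28.53% × (€1,340.00 − €1,300.00) = €246.24 + 28.53% × €40.00 = €257.65
Long-Term Care Levy: 7.9% × €2,140.00 = €169.06
Retirement Security Contribution: 5% × €2,140.00 = €107.00
Social Insurance: 2.65% × €2,140.00 = €56.71
Total: €257.65 + €169.06 + €107.00 + €56.71 = €590.42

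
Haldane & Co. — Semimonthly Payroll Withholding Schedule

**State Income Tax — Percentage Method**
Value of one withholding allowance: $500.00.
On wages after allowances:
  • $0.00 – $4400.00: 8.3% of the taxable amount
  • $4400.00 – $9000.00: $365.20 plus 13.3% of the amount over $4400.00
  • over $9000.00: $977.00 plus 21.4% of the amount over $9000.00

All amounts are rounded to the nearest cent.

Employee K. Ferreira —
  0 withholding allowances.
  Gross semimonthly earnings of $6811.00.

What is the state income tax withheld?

State Income Tax: taxable = $6811.00
  $365.20 + 13.3% × ($6811.00 − $4400.00) = $365.20 + 13.3% × $2411.00 = $685.86

$685.86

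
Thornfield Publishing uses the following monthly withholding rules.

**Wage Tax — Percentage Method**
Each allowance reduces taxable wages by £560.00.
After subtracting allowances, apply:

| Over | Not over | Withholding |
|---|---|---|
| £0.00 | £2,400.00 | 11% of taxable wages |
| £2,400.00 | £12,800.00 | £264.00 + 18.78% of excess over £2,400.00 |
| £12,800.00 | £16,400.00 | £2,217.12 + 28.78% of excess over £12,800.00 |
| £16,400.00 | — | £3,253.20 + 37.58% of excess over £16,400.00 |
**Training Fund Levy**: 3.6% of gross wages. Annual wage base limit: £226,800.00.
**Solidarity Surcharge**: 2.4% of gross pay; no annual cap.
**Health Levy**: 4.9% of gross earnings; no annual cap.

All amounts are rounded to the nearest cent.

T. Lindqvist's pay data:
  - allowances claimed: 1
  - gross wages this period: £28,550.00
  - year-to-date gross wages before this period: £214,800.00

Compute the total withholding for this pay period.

Wage Tax: taxable = £28,550.00 − 1×£560.00 = £27,990.00
  £3,253.20 + 37.58% × (£27,990.00 − £16,400.00) = £3,253.20 + 37.58% × £11,590.00 = £7,608.72
Training Fund Levy: cap £226,800.00 − YTD £214,800.00 = £12,000.00 subject; 3.6% × £12,000.00 = £432.00
Solidarity Surcharge: 2.4% × £28,550.00 = £685.20
Health Levy: 4.9% × £28,550.00 = £1,398.95
Total: £7,608.72 + £432.00 + £685.20 + £1,398.95 = £10,124.87

£10,124.87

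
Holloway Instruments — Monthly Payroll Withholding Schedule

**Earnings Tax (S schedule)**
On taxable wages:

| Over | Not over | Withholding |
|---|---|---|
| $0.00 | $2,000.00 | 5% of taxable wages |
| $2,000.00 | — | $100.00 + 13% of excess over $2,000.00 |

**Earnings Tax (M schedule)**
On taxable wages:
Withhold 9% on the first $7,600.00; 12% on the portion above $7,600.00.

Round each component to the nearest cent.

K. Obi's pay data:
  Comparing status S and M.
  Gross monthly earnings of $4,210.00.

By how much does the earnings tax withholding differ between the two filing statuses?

Earnings Tax (S): taxable = $4,210.00
  $100.00 + 13% × ($4,210.00 − $2,000.00) = $100.00 + 13% × $2,210.00 = $387.30
Earnings Tax (M): taxable = $4,210.00
  9% × $4,210.00 = $378.90
Difference: |$387.30 − $378.90| = $8.40 (higher under S)

$8.40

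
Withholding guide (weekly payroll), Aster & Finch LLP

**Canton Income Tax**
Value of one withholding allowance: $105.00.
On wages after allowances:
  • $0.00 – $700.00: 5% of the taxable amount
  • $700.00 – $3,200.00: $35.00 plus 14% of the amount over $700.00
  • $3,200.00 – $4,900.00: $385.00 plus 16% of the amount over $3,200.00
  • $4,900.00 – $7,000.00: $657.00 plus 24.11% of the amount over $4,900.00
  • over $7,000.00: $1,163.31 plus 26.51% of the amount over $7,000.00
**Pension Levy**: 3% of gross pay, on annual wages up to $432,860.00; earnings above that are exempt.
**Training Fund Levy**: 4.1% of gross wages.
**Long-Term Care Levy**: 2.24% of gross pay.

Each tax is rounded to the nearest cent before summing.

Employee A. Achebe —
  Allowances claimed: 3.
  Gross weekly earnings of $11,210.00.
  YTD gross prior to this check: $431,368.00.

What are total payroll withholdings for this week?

$2,951.34

Canton Income Tax: taxable = $11,210.00 − 3×$105.00 = $10,895.00
  $1,163.31 + 26.51% × ($10,895.00 − $7,000.00) = $1,163.31 + 26.51% × $3,895.00 = $2,195.87
Pension Levy: cap $432,860.00 − YTD $431,368.00 = $1,492.00 subject; 3% × $1,492.00 = $44.76
Training Fund Levy: 4.1% × $11,210.00 = $459.61
Long-Term Care Levy: 2.24% × $11,210.00 = $251.10
Total: $2,195.87 + $44.76 + $459.61 + $251.10 = $2,951.34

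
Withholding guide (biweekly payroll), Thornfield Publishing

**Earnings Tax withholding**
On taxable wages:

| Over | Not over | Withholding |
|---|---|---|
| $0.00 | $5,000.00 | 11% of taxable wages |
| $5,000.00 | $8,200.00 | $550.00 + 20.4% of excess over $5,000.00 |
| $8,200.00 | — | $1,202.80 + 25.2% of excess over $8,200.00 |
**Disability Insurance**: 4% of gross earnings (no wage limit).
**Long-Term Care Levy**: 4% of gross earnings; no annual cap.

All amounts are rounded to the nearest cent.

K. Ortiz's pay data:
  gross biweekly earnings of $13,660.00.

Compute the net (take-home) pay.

Earnings Tax: taxable = $13,660.00
  $1,202.80 + 25.2% × ($13,660.00 − $8,200.00) = $1,202.80 + 25.2% × $5,460.00 = $2,578.72
Disability Insurance: 4% × $13,660.00 = $546.40
Long-Term Care Levy: 4% × $13,660.00 = $546.40
Total withheld: $2,578.72 + $546.40 + $546.40 = $3,671.52
Net pay: $13,660.00 − $3,671.52 = $9,988.48

$9,988.48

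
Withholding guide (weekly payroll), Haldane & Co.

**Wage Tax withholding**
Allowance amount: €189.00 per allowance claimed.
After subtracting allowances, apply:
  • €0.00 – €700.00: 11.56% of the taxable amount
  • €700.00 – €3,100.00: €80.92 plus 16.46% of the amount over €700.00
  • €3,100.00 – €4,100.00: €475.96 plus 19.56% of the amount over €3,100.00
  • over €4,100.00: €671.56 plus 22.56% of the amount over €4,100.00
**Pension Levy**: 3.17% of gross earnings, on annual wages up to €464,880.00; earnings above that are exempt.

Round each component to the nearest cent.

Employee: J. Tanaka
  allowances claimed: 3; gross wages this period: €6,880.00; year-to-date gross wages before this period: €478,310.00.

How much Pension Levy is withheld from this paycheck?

Pension Levy: YTD €478,310.00 ≥ cap €464,880.00 → €0.00

€0.00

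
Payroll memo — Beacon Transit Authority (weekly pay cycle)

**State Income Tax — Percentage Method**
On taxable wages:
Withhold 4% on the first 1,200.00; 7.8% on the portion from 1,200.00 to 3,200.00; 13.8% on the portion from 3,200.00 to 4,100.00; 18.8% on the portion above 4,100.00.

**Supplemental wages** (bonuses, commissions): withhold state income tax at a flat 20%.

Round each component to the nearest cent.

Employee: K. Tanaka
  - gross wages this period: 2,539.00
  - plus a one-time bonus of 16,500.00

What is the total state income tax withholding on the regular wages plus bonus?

State Income Tax: taxable = 2,539.00
  48.00 + 7.8% × (2,539.00 − 1,200.00) = 48.00 + 7.8% × 1,339.00 = 152.44
Supplemental (20% flat on bonus): 20% × 16,500.00 = 3,300.00
Total state income tax: 152.44 + 3,300.00 = 3,452.44

3,452.44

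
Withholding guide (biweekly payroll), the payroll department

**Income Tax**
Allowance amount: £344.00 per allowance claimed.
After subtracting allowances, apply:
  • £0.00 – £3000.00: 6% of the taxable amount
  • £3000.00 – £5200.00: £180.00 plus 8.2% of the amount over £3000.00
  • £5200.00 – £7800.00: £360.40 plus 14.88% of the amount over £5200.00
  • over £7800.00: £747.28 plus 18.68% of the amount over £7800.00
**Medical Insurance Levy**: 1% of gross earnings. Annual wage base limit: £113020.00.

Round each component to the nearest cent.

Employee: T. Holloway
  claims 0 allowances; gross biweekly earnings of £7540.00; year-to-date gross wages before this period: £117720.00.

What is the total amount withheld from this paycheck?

£708.59

Income Tax: taxable = £7540.00
  £360.40 + 14.88% × (£7540.00 − £5200.00) = £360.40 + 14.88% × £2340.00 = £708.59
Medical Insurance Levy: YTD £117720.00 ≥ cap £113020.00 → £0.00
Total: £708.59 + £0.00 = £708.59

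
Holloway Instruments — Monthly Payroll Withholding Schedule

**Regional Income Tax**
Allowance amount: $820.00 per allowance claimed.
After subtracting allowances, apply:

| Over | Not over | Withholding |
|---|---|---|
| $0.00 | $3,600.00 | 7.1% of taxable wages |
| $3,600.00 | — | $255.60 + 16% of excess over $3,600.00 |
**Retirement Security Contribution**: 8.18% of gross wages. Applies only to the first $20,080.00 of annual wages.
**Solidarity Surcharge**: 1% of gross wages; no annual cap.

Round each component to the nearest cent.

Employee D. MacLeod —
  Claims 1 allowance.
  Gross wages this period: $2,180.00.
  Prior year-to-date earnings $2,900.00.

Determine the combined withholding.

$296.68

Regional Income Tax: taxable = $2,180.00 − 1×$820.00 = $1,360.00
  7.1% × $1,360.00 = $96.56
Retirement Security Contribution: 8.18% × $2,180.00 = $178.32
Solidarity Surcharge: 1% × $2,180.00 = $21.80
Total: $96.56 + $178.32 + $21.80 = $296.68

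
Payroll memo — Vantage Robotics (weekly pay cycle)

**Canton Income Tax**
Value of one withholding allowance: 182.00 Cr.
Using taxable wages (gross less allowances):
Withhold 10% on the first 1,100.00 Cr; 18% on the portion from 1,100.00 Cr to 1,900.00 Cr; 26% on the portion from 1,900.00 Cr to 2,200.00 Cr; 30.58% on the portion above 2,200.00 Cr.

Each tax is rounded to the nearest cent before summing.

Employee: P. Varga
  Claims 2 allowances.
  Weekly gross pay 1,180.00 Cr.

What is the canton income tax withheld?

81.60 Cr

Canton Income Tax: taxable = 1,180.00 Cr − 2×182.00 Cr = 816.00 Cr
  10% × 816.00 Cr = 81.60 Cr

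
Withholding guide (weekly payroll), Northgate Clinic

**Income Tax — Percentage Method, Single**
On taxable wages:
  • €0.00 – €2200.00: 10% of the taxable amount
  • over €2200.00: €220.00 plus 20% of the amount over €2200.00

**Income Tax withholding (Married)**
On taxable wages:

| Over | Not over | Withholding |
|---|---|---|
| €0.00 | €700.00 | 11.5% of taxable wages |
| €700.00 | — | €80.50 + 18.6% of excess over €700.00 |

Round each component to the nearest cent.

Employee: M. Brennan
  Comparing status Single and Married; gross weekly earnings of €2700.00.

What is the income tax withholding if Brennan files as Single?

€320.00

Income Tax (Single): taxable = €2700.00
  €220.00 + 20% × (€2700.00 − €2200.00) = €220.00 + 20% × €500.00 = €320.00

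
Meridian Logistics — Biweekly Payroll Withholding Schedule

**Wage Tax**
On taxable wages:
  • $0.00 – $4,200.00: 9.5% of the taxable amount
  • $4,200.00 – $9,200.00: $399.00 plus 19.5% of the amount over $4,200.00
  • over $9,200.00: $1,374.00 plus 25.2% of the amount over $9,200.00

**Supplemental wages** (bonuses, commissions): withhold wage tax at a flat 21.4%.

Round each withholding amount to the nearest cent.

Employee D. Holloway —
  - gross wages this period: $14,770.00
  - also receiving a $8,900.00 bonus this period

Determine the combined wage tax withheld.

Wage Tax: taxable = $14,770.00
  $1,374.00 + 25.2% × ($14,770.00 − $9,200.00) = $1,374.00 + 25.2% × $5,570.00 = $2,777.64
Supplemental (21.4% flat on bonus): 21.4% × $8,900.00 = $1,904.60
Total wage tax: $2,777.64 + $1,904.60 = $4,682.24

$4,682.24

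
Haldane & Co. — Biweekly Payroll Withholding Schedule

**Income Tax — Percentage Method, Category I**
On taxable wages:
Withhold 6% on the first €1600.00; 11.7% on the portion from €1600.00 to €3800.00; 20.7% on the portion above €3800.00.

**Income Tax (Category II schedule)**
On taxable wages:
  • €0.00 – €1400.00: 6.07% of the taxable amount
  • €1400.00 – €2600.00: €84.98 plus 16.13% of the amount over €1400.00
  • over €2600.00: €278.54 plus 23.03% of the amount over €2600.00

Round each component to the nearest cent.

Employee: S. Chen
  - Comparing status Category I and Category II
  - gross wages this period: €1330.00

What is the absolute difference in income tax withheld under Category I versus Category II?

Income Tax (Category I): taxable = €1330.00
  6% × €1330.00 = €79.80
Income Tax (Category II): taxable = €1330.00
  6.07% × €1330.00 = €80.73
Difference: |€79.80 − €80.73| = €0.93 (higher under Category II)

€0.93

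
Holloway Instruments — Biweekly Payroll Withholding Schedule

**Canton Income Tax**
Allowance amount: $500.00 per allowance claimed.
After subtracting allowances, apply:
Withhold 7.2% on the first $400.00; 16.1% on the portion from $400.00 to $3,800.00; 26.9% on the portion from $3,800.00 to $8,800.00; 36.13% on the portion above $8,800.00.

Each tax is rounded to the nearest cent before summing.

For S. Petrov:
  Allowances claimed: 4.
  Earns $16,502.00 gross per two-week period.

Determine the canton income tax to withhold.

Canton Income Tax: taxable = $16,502.00 − 4×$500.00 = $14,502.00
  $1,921.20 + 36.13% × ($14,502.00 − $8,800.00) = $1,921.20 + 36.13% × $5,702.00 = $3,981.33

$3,981.33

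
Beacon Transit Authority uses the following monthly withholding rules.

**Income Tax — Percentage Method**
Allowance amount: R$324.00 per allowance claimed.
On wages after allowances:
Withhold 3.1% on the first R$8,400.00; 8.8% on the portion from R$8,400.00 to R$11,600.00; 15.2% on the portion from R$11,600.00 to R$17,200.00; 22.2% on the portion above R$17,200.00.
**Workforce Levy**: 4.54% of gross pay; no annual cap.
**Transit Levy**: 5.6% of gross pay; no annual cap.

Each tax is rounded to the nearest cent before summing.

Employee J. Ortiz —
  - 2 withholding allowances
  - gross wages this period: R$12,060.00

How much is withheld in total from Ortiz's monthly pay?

Income Tax: taxable = R$12,060.00 − 2×R$324.00 = R$11,412.00
  R$260.40 + 8.8% × (R$11,412.00 − R$8,400.00) = R$260.40 + 8.8% × R$3,012.00 = R$525.46
Workforce Levy: 4.54% × R$12,060.00 = R$547.52
Transit Levy: 5.6% × R$12,060.00 = R$675.36
Total: R$525.46 + R$547.52 + R$675.36 = R$1,748.34

R$1,748.34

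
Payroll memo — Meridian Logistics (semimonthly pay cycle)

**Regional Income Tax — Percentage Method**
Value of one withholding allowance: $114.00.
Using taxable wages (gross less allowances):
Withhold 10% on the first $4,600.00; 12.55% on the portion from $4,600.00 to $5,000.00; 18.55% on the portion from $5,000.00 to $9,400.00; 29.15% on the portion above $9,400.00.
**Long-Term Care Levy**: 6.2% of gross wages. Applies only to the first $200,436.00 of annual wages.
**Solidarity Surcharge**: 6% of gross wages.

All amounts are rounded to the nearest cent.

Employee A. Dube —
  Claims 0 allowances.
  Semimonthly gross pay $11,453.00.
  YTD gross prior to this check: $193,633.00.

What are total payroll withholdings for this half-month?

$3,033.82

Regional Income Tax: taxable = $11,453.00
  $1,326.40 + 29.15% × ($11,453.00 − $9,400.00) = $1,326.40 + 29.15% × $2,053.00 = $1,924.85
Long-Term Care Levy: cap $200,436.00 − YTD $193,633.00 = $6,803.00 subject; 6.2% × $6,803.00 = $421.79
Solidarity Surcharge: 6% × $11,453.00 = $687.18
Total: $1,924.85 + $421.79 + $687.18 = $3,033.82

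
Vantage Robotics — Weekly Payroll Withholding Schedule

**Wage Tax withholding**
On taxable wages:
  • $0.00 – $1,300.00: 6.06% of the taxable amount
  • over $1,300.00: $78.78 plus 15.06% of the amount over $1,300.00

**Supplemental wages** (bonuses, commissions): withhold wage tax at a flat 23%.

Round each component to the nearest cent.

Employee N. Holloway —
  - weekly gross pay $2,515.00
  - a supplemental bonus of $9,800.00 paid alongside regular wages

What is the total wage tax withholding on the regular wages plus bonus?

$2,515.76

Wage Tax: taxable = $2,515.00
  $78.78 + 15.06% × ($2,515.00 − $1,300.00) = $78.78 + 15.06% × $1,215.00 = $261.76
Supplemental (23% flat on bonus): 23% × $9,800.00 = $2,254.00
Total wage tax: $261.76 + $2,254.00 = $2,515.76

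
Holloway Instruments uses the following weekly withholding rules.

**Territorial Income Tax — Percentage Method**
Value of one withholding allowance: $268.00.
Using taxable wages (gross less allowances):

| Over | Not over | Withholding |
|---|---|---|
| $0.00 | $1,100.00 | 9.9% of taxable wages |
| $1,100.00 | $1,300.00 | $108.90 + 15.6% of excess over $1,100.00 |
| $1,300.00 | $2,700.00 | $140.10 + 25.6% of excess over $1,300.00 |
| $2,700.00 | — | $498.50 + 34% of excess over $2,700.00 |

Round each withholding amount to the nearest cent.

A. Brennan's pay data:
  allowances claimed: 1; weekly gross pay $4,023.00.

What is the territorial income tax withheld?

$857.20

Territorial Income Tax: taxable = $4,023.00 − 1×$268.00 = $3,755.00
  $498.50 + 34% × ($3,755.00 − $2,700.00) = $498.50 + 34% × $1,055.00 = $857.20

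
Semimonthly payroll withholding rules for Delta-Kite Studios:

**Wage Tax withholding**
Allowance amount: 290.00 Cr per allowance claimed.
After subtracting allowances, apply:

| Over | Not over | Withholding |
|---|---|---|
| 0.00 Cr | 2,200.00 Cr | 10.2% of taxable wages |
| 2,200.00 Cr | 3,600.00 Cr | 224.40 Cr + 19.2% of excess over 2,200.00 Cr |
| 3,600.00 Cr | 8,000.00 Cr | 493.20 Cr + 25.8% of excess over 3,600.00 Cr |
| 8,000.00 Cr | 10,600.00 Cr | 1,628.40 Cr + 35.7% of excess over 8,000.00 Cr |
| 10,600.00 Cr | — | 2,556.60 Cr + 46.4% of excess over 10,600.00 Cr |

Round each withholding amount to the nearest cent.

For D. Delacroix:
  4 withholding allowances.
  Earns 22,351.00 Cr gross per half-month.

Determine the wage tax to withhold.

7,470.82 Cr

Wage Tax: taxable = 22,351.00 Cr − 4×290.00 Cr = 21,191.00 Cr
  2,556.60 Cr + 46.4% × (21,191.00 Cr − 10,600.00 Cr) = 2,556.60 Cr + 46.4% × 10,591.00 Cr = 7,470.82 Cr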